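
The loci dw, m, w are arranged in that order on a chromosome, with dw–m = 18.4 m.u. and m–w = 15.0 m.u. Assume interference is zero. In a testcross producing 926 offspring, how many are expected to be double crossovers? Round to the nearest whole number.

Map distances give recombination frequencies of 0.184 and 0.150 for the two intervals.
With no interference, expected double-crossover frequency = 0.184 × 0.150 = 0.02760.
Expected number = 0.02760 × 926 = 25.56 ≈ 26.

26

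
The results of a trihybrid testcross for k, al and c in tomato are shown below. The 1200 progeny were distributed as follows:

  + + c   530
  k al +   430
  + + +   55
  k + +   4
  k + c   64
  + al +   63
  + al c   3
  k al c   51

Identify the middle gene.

The two most frequent reciprocal classes, k al + and + + c, are the parental types, so the F1 was k al + / + + c.
The two rarest classes, k + + and + al c, are the double crossovers. Comparing them with the parentals, only the al allele has switched, so al is the middle locus and the order is k – al – c.

al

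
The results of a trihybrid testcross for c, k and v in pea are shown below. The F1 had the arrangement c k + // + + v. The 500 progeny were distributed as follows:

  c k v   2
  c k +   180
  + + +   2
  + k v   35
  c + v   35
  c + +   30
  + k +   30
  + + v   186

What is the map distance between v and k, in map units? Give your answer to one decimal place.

13.8 map units

The two rarest classes, c k v and + + +, are the double crossovers. Comparing them with the parentals, only the v allele has switched, so v is the middle locus and the order is c – v – k.
Crossovers in the v–k interval produce the single-crossover classes c + + and + k v (30 + 35 = 65) plus the double crossovers (4).
RF(v–k) = (65 + 4) / 500 = 69/500 = 0.1380 → 13.8 map units.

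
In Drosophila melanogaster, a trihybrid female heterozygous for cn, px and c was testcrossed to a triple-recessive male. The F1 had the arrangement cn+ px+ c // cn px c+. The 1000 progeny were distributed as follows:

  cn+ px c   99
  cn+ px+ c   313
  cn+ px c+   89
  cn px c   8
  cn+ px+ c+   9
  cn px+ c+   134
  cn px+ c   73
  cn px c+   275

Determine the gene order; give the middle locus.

c

The two rarest classes, cn+ px+ c+ and cn px c, are the double crossovers. Comparing them with the parentals, only the c allele has switched, so c is the middle locus and the order is cn – c – px.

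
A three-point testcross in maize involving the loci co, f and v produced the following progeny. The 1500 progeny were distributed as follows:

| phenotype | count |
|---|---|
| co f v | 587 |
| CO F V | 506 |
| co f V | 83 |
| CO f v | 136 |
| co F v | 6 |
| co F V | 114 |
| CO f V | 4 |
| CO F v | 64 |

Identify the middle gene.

The two most frequent reciprocal classes, co f v and CO F V, are the parental types, so the F1 was co f v / CO F V.
The two rarest classes, co F v and CO f V, are the double crossovers. Comparing them with the parentals, only the f allele has switched, so f is the middle locus and the order is v – f – co.

f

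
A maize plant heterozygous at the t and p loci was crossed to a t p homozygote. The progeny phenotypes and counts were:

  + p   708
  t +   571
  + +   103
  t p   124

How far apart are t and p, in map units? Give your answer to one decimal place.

15.1 map units

The two most frequent classes, + p (708) and t + (571), are the parental types, so the F1 was + p / t +.
The recombinant classes are + + and t p: 103 + 124 = 227.
Recombination frequency = 227/1506 = 0.1507 ≈ 15.1%, i.e. 15.1 map units.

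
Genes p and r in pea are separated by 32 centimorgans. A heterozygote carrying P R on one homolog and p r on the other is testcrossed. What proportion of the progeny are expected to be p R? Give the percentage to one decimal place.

A map distance of 32 centimorgans corresponds to a recombination frequency of 0.320.
The F1 is P R / p r, so p R is a recombinant gamete class with expected frequency r/2 = 0.320/2 = 0.1600.
That is 0.1600 = 16.0% of the progeny.

16.0%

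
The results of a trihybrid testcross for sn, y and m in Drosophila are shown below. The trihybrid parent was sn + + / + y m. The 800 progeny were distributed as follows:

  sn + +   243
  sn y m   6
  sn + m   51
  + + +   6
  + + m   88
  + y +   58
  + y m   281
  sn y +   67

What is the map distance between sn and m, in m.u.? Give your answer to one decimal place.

The two rarest classes, + + + and sn y m, are the double crossovers. Comparing them with the parentals, only the sn allele has switched, so sn is the middle locus and the order is m – sn – y.
Crossovers in the m–sn interval produce the single-crossover classes sn + m and + y + (51 + 58 = 109) plus the double crossovers (12).
RF(m–sn) = (109 + 12) / 800 = 121/800 = 0.1512 → 15.1 m.u.

15.1 m.u.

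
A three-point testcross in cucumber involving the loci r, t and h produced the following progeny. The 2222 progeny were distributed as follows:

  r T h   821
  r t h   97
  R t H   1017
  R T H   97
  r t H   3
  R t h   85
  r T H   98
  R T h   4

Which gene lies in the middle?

r

The two most frequent reciprocal classes, R t H and r T h, are the parental types, so the F1 was R t H / r T h.
The two rarest classes, r t H and R T h, are the double crossovers. Comparing them with the parentals, only the r allele has switched, so r is the middle locus and the order is h – r – t.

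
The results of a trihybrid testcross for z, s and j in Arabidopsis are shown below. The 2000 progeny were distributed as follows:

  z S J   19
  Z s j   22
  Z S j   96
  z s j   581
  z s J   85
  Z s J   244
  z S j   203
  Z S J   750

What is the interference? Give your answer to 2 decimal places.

The two most frequent reciprocal classes, Z S J and z s j, are the parental types, so the F1 was Z S J / z s j.
The two rarest classes, z S J and Z s j, are the double crossovers. Comparing them with the parentals, only the z allele has switched, so z is the middle locus and the order is s – z – j.
s–z: (447 + 41)/2000 = 0.2440; z–j: (181 + 41)/2000 = 0.1110.
Expected DCO frequency = 0.2440 × 0.1110 ≈ 0.02708; observed = 41/2000 ≈ 0.02050.
Coefficient of coincidence = 0.02050/0.02708 ≈ 0.76; interference = 1 − 0.76 = 0.24.

0.24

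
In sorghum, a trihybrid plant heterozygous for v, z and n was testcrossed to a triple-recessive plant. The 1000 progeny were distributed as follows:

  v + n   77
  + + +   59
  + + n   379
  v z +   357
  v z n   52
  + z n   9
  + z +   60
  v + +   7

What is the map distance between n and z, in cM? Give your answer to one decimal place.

12.7 cM

The two most frequent reciprocal classes, + + n and v z +, are the parental types, so the F1 was + + n / v z +.
The two rarest classes, + z n and v + +, are the double crossovers. Comparing them with the parentals, only the z allele has switched, so z is the middle locus and the order is v – z – n.
Crossovers in the z–n interval produce the single-crossover classes + + + and v z n (59 + 52 = 111) plus the double crossovers (16).
RF(z–n) = (111 + 16) / 1000 = 127/1000 = 0.1270 → 12.7 cM.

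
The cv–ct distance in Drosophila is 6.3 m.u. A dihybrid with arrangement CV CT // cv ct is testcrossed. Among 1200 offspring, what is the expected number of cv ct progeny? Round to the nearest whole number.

562

A map distance of 6.3 m.u. corresponds to a recombination frequency of 0.063.
The F1 is CV CT / cv ct, so cv ct is a parental gamete class with expected frequency (1 − r)/2 = 0.937/2 = 0.4685.
Expected number = 0.4685 × 1200 = 562.20 ≈ 562.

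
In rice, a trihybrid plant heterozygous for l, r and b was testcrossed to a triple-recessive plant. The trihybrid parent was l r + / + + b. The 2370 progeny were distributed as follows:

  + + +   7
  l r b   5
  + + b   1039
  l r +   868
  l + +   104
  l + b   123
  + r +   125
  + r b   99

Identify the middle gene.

The two rarest classes, l r b and + + +, are the double crossovers. Comparing them with the parentals, only the b allele has switched, so b is the middle locus and the order is r – b – l.

b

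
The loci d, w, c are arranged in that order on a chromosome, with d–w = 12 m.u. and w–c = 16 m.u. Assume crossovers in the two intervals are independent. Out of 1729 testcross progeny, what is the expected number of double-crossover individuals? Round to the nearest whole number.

33

Map distances give recombination frequencies of 0.120 and 0.160 for the two intervals.
With no interference, expected double-crossover frequency = 0.120 × 0.160 = 0.01920.
Expected number = 0.01920 × 1729 = 33.20 ≈ 33.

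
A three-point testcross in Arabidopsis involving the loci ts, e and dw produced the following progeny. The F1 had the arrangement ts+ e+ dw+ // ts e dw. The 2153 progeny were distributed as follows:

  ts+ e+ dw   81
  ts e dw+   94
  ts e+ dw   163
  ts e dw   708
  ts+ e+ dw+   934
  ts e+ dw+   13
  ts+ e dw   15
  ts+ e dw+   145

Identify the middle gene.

The two rarest classes, ts e+ dw+ and ts+ e dw, are the double crossovers. Comparing them with the parentals, only the ts allele has switched, so ts is the middle locus and the order is e – ts – dw.

ts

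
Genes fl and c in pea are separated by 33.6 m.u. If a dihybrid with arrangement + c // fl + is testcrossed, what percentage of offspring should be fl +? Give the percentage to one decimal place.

A map distance of 33.6 m.u. corresponds to a recombination frequency of 0.336.
The F1 is + c / fl +, so fl + is a parental gamete class with expected frequency (1 − r)/2 = 0.664/2 = 0.3320.
That is 0.3320 = 33.2% of the progeny.

33.2%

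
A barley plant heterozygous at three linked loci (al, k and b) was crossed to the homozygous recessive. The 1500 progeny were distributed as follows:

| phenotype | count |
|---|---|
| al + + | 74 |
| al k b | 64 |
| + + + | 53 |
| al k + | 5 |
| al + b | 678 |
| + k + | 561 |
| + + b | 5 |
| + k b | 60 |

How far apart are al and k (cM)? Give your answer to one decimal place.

8.5 cM

The two most frequent reciprocal classes, al + b and + k +, are the parental types, so the F1 was al + b / + k +.
The two rarest classes, + + b and al k +, are the double crossovers. Comparing them with the parentals, only the al allele has switched, so al is the middle locus and the order is b – al – k.
Crossovers in the al–k interval produce the single-crossover classes al k b and + + + (64 + 53 = 117) plus the double crossovers (10).
RF(al–k) = (117 + 10) / 1500 = 127/1500 = 0.0847 → 8.5 cM.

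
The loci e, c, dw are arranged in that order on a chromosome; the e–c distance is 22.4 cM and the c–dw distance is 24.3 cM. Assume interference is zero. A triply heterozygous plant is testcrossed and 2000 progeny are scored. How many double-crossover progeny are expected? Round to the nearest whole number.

109

Map distances give recombination frequencies of 0.224 and 0.243 for the two intervals.
With no interference, expected double-crossover frequency = 0.224 × 0.243 = 0.05443.
Expected number = 0.05443 × 2000 = 108.86 ≈ 109.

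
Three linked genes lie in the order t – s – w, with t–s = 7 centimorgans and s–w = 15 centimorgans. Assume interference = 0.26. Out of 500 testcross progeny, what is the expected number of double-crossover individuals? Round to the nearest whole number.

Map distances give recombination frequencies of 0.070 and 0.150 for the two intervals.
With interference 0.26 (so coincidence = 0.74), expected double-crossover frequency = 0.070 × 0.150 × 0.74 = 0.00777.
Expected number = 0.00777 × 500 = 3.88 ≈ 4.

4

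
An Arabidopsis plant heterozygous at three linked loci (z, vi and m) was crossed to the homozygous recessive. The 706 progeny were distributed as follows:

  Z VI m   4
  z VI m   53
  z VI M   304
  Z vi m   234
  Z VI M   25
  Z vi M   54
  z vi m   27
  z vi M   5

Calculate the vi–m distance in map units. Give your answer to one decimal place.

The two most frequent reciprocal classes, Z vi m and z VI M, are the parental types, so the F1 was Z vi m / z VI M.
The two rarest classes, Z VI m and z vi M, are the double crossovers. Comparing them with the parentals, only the vi allele has switched, so vi is the middle locus and the order is m – vi – z.
Crossovers in the m–vi interval produce the single-crossover classes Z vi M and z VI m (54 + 53 = 107) plus the double crossovers (9).
RF(m–vi) = (107 + 9) / 706 = 116/706 = 0.1643 → 16.4 map units.

16.4 map units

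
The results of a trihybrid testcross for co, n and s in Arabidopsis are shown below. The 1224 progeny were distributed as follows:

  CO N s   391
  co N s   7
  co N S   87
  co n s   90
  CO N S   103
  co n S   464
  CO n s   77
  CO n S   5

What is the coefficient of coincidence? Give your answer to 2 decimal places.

0.41

The two most frequent reciprocal classes, co n S and CO N s, are the parental types, so the F1 was co n S / CO N s.
The two rarest classes, CO n S and co N s, are the double crossovers. Comparing them with the parentals, only the co allele has switched, so co is the middle locus and the order is n – co – s.
n–co: (164 + 12)/1224 = 0.1438; co–s: (193 + 12)/1224 = 0.1675.
Expected DCO frequency = 0.1438 × 0.1675 ≈ 0.02409; observed = 12/1224 ≈ 0.00980.
Coefficient of coincidence = 0.00980/0.02409 ≈ 0.41.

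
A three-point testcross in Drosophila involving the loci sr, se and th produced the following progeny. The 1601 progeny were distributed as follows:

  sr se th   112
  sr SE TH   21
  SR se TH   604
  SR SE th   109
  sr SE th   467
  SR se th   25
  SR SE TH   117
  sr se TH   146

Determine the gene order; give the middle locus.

th

The two most frequent reciprocal classes, SR se TH and sr SE th, are the parental types, so the F1 was SR se TH / sr SE th.
The two rarest classes, SR se th and sr SE TH, are the double crossovers. Comparing them with the parentals, only the th allele has switched, so th is the middle locus and the order is se – th – sr.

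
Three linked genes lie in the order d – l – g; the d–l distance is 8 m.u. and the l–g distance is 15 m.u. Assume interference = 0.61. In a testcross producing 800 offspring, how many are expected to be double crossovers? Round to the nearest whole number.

4

Map distances give recombination frequencies of 0.080 and 0.150 for the two intervals.
With interference 0.61 (so coincidence = 0.39), expected double-crossover frequency = 0.080 × 0.150 × 0.39 = 0.00468.
Expected number = 0.00468 × 800 = 3.74 ≈ 4.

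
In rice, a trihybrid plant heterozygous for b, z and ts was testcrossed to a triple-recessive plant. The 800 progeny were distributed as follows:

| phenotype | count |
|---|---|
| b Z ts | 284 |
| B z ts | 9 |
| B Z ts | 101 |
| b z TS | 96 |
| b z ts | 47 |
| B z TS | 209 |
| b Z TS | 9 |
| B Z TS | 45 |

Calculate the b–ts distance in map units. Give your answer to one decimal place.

The two most frequent reciprocal classes, B z TS and b Z ts, are the parental types, so the F1 was B z TS / b Z ts.
The two rarest classes, B z ts and b Z TS, are the double crossovers. Comparing them with the parentals, only the ts allele has switched, so ts is the middle locus and the order is z – ts – b.
Crossovers in the ts–b interval produce the single-crossover classes b z TS and B Z ts (96 + 101 = 197) plus the double crossovers (18).
RF(ts–b) = (197 + 18) / 800 = 215/800 = 0.2687 → 26.9 map units.

26.9 map units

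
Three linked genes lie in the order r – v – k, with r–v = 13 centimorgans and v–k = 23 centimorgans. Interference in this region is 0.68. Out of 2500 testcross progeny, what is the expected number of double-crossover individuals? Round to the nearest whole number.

Map distances give recombination frequencies of 0.130 and 0.230 for the two intervals.
With interference 0.68 (so coincidence = 0.32), expected double-crossover frequency = 0.130 × 0.230 × 0.32 = 0.00957.
Expected number = 0.00957 × 2500 = 23.92 ≈ 24.

24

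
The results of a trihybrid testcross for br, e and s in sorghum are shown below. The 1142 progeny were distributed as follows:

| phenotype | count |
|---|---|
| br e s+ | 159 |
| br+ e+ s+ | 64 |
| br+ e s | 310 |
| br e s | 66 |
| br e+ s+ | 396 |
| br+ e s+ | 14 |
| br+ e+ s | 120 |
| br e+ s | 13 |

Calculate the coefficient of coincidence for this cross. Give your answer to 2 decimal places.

0.64

The two most frequent reciprocal classes, br e+ s+ and br+ e s, are the parental types, so the F1 was br e+ s+ / br+ e s.
The two rarest classes, br e+ s and br+ e s+, are the double crossovers. Comparing them with the parentals, only the s allele has switched, so s is the middle locus and the order is br – s – e.
br–s: (130 + 27)/1142 = 0.1375; s–e: (279 + 27)/1142 = 0.2680.
Expected DCO frequency = 0.1375 × 0.2680 ≈ 0.03685; observed = 27/1142 ≈ 0.02364.
Coefficient of coincidence = 0.02364/0.03685 ≈ 0.64.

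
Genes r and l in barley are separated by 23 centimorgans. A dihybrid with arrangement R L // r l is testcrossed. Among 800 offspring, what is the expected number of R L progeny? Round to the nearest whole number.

308

A map distance of 23 centimorgans corresponds to a recombination frequency of 0.230.
The F1 is R L / r l, so R L is a parental gamete class with expected frequency (1 − r)/2 = 0.770/2 = 0.3850.
Expected number = 0.3850 × 800 = 308.00 ≈ 308.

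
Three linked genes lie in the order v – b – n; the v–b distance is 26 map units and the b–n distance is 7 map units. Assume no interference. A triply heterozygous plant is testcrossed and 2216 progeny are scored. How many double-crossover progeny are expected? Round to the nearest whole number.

40

Map distances give recombination frequencies of 0.260 and 0.070 for the two intervals.
With no interference, expected double-crossover frequency = 0.260 × 0.070 = 0.01820.
Expected number = 0.01820 × 2216 = 40.33 ≈ 40.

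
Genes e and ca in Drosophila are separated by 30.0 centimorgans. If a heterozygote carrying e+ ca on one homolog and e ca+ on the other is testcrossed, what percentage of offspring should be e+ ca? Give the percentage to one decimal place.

A map distance of 30.0 centimorgans corresponds to a recombination frequency of 0.300.
The F1 is e+ ca / e ca+, so e+ ca is a parental gamete class with expected frequency (1 − r)/2 = 0.700/2 = 0.3500.
That is 0.3500 = 35.0% of the progeny.

35.0%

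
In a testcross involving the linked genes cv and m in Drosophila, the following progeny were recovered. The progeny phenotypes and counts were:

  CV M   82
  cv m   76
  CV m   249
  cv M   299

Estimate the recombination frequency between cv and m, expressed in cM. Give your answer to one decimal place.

The two most frequent classes, CV m (249) and cv M (299), are the parental types, so the F1 was CV m / cv M.
The recombinant classes are CV M and cv m: 82 + 76 = 158.
Recombination frequency = 158/706 = 0.2238 ≈ 22.4%, i.e. 22.4 cM.

22.4 cM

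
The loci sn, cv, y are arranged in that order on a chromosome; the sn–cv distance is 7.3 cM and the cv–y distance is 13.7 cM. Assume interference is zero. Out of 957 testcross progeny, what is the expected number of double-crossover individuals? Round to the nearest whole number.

Map distances give recombination frequencies of 0.073 and 0.137 for the two intervals.
With no interference, expected double-crossover frequency = 0.073 × 0.137 = 0.01000.
Expected number = 0.01000 × 957 = 9.57 ≈ 10.

10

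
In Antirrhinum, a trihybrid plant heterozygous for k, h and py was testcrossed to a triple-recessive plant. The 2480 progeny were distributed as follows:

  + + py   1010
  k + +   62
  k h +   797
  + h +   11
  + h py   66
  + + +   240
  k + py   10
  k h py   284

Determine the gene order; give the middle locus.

k

The two most frequent reciprocal classes, k h + and + + py, are the parental types, so the F1 was k h + / + + py.
The two rarest classes, + h + and k + py, are the double crossovers. Comparing them with the parentals, only the k allele has switched, so k is the middle locus and the order is h – k – py.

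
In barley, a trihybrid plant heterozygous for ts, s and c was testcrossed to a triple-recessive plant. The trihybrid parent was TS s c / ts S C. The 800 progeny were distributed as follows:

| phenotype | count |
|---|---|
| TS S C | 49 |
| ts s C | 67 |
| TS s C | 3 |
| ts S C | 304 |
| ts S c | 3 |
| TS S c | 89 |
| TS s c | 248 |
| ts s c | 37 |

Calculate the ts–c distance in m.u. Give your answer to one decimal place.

11.5 m.u.

The two rarest classes, TS s C and ts S c, are the double crossovers. Comparing them with the parentals, only the c allele has switched, so c is the middle locus and the order is s – c – ts.
Crossovers in the c–ts interval produce the single-crossover classes ts s c and TS S C (37 + 49 = 86) plus the double crossovers (6).
RF(c–ts) = (86 + 6) / 800 = 92/800 = 0.1150 → 11.5 m.u.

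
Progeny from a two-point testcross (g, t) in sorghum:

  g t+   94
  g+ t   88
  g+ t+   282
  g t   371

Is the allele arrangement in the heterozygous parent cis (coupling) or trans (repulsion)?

The two most frequent classes are g+ t+ (282) and g t (371); these are the parental (non-recombinant) types.
So the F1 carried g+ t+ on one chromosome and g t on the other — the recessive alleles are on the same chromosome (cis / coupling).

cis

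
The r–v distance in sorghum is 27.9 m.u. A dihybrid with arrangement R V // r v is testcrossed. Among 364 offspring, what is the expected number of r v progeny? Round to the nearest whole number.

A map distance of 27.9 m.u. corresponds to a recombination frequency of 0.279.
The F1 is R V / r v, so r v is a parental gamete class with expected frequency (1 − r)/2 = 0.721/2 = 0.3605.
Expected number = 0.3605 × 364 = 131.22 ≈ 131.

131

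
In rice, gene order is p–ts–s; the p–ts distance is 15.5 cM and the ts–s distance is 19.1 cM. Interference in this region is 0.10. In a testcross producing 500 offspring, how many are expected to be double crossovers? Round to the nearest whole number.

Map distances give recombination frequencies of 0.155 and 0.191 for the two intervals.
With interference 0.10 (so coincidence = 0.90), expected double-crossover frequency = 0.155 × 0.191 × 0.90 = 0.02664.
Expected number = 0.02664 × 500 = 13.32 ≈ 13.

13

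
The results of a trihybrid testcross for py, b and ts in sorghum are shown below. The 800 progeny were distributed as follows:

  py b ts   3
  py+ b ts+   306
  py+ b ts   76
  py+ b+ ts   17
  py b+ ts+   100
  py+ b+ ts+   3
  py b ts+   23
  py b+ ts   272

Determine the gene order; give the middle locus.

The two most frequent reciprocal classes, py+ b ts+ and py b+ ts, are the parental types, so the F1 was py+ b ts+ / py b+ ts.
The two rarest classes, py+ b+ ts+ and py b ts, are the double crossovers. Comparing them with the parentals, only the b allele has switched, so b is the middle locus and the order is py – b – ts.

b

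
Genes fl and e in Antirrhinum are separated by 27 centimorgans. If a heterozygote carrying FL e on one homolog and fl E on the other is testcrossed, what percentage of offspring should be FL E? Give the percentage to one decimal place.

13.5%

A map distance of 27 centimorgans corresponds to a recombination frequency of 0.270.
The F1 is FL e / fl E, so FL E is a recombinant gamete class with expected frequency r/2 = 0.270/2 = 0.1350.
That is 0.1350 = 13.5% of the progeny.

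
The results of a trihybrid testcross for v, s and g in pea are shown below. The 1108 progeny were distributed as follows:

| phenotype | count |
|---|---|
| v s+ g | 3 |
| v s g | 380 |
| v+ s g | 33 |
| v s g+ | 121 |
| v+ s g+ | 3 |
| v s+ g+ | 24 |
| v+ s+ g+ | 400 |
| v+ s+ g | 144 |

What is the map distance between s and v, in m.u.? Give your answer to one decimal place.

5.7 m.u.

The two most frequent reciprocal classes, v s g and v+ s+ g+, are the parental types, so the F1 was v s g / v+ s+ g+.
The two rarest classes, v s+ g and v+ s g+, are the double crossovers. Comparing them with the parentals, only the s allele has switched, so s is the middle locus and the order is g – s – v.
Crossovers in the s–v interval produce the single-crossover classes v+ s g and v s+ g+ (33 + 24 = 57) plus the double crossovers (6).
RF(s–v) = (57 + 6) / 1108 = 63/1108 = 0.0569 → 5.7 m.u.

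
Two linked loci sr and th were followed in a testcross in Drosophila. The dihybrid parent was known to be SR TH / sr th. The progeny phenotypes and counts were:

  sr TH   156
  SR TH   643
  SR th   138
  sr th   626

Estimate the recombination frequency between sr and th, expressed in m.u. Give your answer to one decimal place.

The recombinant classes are SR th and sr TH: 138 + 156 = 294.
Recombination frequency = 294/1563 = 0.1881 ≈ 18.8%, i.e. 18.8 m.u.

18.8 m.u.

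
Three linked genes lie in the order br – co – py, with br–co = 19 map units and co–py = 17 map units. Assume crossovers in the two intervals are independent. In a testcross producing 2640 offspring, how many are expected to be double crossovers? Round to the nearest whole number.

Map distances give recombination frequencies of 0.190 and 0.170 for the two intervals.
With no interference, expected double-crossover frequency = 0.190 × 0.170 = 0.03230.
Expected number = 0.03230 × 2640 = 85.27 ≈ 85.

85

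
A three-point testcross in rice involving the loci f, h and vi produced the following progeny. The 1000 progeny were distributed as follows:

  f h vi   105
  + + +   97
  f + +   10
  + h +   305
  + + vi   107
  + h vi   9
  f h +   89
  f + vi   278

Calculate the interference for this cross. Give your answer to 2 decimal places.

0.60

The two most frequent reciprocal classes, f + vi and + h +, are the parental types, so the F1 was f + vi / + h +.
The two rarest classes, f + + and + h vi, are the double crossovers. Comparing them with the parentals, only the vi allele has switched, so vi is the middle locus and the order is h – vi – f.
h–vi: (202 + 19)/1000 = 0.2210; vi–f: (196 + 19)/1000 = 0.2150.
Expected DCO frequency = 0.2210 × 0.2150 ≈ 0.04752; observed = 19/1000 ≈ 0.01900.
Coefficient of coincidence = 0.01900/0.04752 ≈ 0.40; interference = 1 − 0.40 = 0.60.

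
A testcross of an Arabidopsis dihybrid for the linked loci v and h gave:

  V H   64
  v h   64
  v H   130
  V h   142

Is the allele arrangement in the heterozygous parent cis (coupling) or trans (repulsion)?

trans

The two most frequent classes are V h (142) and v H (130); these are the parental (non-recombinant) types.
So the F1 carried V h on one chromosome and v H on the other — the recessive alleles are on opposite chromosomes (trans / repulsion).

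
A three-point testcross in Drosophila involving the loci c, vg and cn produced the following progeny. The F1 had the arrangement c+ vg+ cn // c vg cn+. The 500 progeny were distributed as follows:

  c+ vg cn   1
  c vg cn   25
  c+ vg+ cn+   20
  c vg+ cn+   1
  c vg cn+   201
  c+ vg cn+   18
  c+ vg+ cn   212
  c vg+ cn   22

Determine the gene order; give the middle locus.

vg

The two rarest classes, c+ vg cn and c vg+ cn+, are the double crossovers. Comparing them with the parentals, only the vg allele has switched, so vg is the middle locus and the order is c – vg – cn.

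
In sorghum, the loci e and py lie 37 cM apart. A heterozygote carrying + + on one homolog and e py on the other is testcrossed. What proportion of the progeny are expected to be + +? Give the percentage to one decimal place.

31.5%

A map distance of 37 cM corresponds to a recombination frequency of 0.370.
The F1 is + + / e py, so + + is a parental gamete class with expected frequency (1 − r)/2 = 0.630/2 = 0.3150.
That is 0.3150 = 31.5% of the progeny.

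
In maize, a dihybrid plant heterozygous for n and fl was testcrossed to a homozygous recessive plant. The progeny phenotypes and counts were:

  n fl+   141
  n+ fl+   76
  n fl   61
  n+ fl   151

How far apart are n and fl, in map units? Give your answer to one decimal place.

31.9 map units

The two most frequent classes, n+ fl (151) and n fl+ (141), are the parental types, so the F1 was n+ fl / n fl+.
The recombinant classes are n+ fl+ and n fl: 76 + 61 = 137.
Recombination frequency = 137/429 = 0.3193 ≈ 31.9%, i.e. 31.9 map units.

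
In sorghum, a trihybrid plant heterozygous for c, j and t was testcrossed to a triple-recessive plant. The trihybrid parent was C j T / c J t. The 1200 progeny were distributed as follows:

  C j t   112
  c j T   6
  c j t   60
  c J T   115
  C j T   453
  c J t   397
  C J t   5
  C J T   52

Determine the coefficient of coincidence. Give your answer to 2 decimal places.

0.45

The two rarest classes, c j T and C J t, are the double crossovers. Comparing them with the parentals, only the c allele has switched, so c is the middle locus and the order is t – c – j.
t–c: (227 + 11)/1200 = 0.1983; c–j: (112 + 11)/1200 = 0.1025.
Expected DCO frequency = 0.1983 × 0.1025 ≈ 0.02033; observed = 11/1200 ≈ 0.00917.
Coefficient of coincidence = 0.00917/0.02033 ≈ 0.45.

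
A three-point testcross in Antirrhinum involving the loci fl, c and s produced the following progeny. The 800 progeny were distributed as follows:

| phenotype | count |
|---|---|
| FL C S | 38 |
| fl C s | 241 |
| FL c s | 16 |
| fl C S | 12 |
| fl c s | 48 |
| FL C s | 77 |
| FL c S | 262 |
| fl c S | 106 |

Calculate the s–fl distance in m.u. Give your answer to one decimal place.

26.4 m.u.

The two most frequent reciprocal classes, fl C s and FL c S, are the parental types, so the F1 was fl C s / FL c S.
The two rarest classes, fl C S and FL c s, are the double crossovers. Comparing them with the parentals, only the s allele has switched, so s is the middle locus and the order is fl – s – c.
Crossovers in the fl–s interval produce the single-crossover classes FL C s and fl c S (77 + 106 = 183) plus the double crossovers (28).
RF(fl–s) = (183 + 28) / 800 = 211/800 = 0.2637 → 26.4 m.u.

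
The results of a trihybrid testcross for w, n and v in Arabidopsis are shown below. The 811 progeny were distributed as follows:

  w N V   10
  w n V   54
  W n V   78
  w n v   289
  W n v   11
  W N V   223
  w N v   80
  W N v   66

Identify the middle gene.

The two most frequent reciprocal classes, w n v and W N V, are the parental types, so the F1 was w n v / W N V.
The two rarest classes, W n v and w N V, are the double crossovers. Comparing them with the parentals, only the w allele has switched, so w is the middle locus and the order is v – w – n.

w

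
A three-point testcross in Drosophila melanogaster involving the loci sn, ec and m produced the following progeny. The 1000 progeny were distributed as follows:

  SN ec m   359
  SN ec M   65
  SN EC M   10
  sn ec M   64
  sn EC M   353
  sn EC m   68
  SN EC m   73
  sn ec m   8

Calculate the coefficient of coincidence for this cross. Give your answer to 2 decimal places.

The two most frequent reciprocal classes, sn EC M and SN ec m, are the parental types, so the F1 was sn EC M / SN ec m.
The two rarest classes, SN EC M and sn ec m, are the double crossovers. Comparing them with the parentals, only the sn allele has switched, so sn is the middle locus and the order is ec – sn – m.
ec–sn: (137 + 18)/1000 = 0.1550; sn–m: (133 + 18)/1000 = 0.1510.
Expected DCO frequency = 0.1550 × 0.1510 ≈ 0.02340; observed = 18/1000 ≈ 0.01800.
Coefficient of coincidence = 0.01800/0.02340 ≈ 0.77.

0.77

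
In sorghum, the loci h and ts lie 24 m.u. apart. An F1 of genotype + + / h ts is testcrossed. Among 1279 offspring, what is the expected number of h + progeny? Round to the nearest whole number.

153

A map distance of 24 m.u. corresponds to a recombination frequency of 0.240.
The F1 is + + / h ts, so h + is a recombinant gamete class with expected frequency r/2 = 0.240/2 = 0.1200.
Expected number = 0.1200 × 1279 = 153.48 ≈ 153.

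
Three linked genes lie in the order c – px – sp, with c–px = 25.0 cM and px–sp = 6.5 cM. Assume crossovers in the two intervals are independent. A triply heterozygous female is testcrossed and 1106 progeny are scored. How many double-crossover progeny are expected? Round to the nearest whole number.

18

Map distances give recombination frequencies of 0.250 and 0.065 for the two intervals.
With no interference, expected double-crossover frequency = 0.250 × 0.065 = 0.01625.
Expected number = 0.01625 × 1106 = 17.97 ≈ 18.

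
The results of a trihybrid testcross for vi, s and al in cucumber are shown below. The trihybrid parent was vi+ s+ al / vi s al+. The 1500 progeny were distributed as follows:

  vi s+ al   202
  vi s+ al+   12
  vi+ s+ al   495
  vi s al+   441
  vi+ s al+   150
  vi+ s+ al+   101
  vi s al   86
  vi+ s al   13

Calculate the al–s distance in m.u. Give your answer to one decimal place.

The two rarest classes, vi+ s al and vi s+ al+, are the double crossovers. Comparing them with the parentals, only the s allele has switched, so s is the middle locus and the order is al – s – vi.
Crossovers in the al–s interval produce the single-crossover classes vi+ s+ al+ and vi s al (101 + 86 = 187) plus the double crossovers (25).
RF(al–s) = (187 + 25) / 1500 = 212/1500 = 0.1413 → 14.1 m.u.

14.1 m.u.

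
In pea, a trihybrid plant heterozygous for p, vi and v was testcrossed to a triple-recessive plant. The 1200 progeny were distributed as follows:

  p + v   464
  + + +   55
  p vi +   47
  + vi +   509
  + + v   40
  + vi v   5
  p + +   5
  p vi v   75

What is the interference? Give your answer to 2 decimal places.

The two most frequent reciprocal classes, p + v and + vi +, are the parental types, so the F1 was p + v / + vi +.
The two rarest classes, p + + and + vi v, are the double crossovers. Comparing them with the parentals, only the v allele has switched, so v is the middle locus and the order is vi – v – p.
vi–v: (130 + 10)/1200 = 0.1167; v–p: (87 + 10)/1200 = 0.0808.
Expected DCO frequency = 0.1167 × 0.0808 ≈ 0.00943; observed = 10/1200 ≈ 0.00833.
Coefficient of coincidence = 0.00833/0.00943 ≈ 0.88; interference = 1 − 0.88 = 0.12.

0.12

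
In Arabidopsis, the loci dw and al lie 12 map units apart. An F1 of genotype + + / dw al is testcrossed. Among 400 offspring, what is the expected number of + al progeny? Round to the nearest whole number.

24

A map distance of 12 map units corresponds to a recombination frequency of 0.120.
The F1 is + + / dw al, so + al is a recombinant gamete class with expected frequency r/2 = 0.120/2 = 0.0600.
Expected number = 0.0600 × 400 = 24.00 ≈ 24.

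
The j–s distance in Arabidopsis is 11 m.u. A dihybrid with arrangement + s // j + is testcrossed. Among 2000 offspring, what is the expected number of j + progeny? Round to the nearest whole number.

A map distance of 11 m.u. corresponds to a recombination frequency of 0.110.
The F1 is + s / j +, so j + is a parental gamete class with expected frequency (1 − r)/2 = 0.890/2 = 0.4450.
Expected number = 0.4450 × 2000 = 890.00 ≈ 890.

890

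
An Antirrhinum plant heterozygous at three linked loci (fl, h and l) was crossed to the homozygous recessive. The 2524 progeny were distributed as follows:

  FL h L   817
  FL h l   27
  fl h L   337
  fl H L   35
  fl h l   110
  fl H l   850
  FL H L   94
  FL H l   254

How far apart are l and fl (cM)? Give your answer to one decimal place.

25.9 cM

The two most frequent reciprocal classes, fl H l and FL h L, are the parental types, so the F1 was fl H l / FL h L.
The two rarest classes, fl H L and FL h l, are the double crossovers. Comparing them with the parentals, only the l allele has switched, so l is the middle locus and the order is fl – l – h.
Crossovers in the fl–l interval produce the single-crossover classes FL H l and fl h L (254 + 337 = 591) plus the double crossovers (62).
RF(fl–l) = (591 + 62) / 2524 = 653/2524 = 0.2587 → 25.9 cM.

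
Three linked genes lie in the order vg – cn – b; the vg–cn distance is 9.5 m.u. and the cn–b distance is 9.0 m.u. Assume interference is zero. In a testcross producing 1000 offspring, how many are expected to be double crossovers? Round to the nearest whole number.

Map distances give recombination frequencies of 0.095 and 0.090 for the two intervals.
With no interference, expected double-crossover frequency = 0.095 × 0.090 = 0.00855.
Expected number = 0.00855 × 1000 = 8.55 ≈ 9.

9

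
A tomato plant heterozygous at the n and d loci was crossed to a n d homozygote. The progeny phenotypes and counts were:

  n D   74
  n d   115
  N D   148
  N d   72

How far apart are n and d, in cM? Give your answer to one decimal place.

35.7 cM

The two most frequent classes, N D (148) and n d (115), are the parental types, so the F1 was N D / n d.
The recombinant classes are N d and n D: 72 + 74 = 146.
Recombination frequency = 146/409 = 0.3570 ≈ 35.7%, i.e. 35.7 cM.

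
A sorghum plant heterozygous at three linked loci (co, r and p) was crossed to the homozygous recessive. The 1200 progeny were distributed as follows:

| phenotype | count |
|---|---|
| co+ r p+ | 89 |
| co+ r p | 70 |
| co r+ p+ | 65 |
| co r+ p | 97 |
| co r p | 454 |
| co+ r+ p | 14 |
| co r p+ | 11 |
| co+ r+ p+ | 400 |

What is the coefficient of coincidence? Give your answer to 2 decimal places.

The two most frequent reciprocal classes, co r p and co+ r+ p+, are the parental types, so the F1 was co r p / co+ r+ p+.
The two rarest classes, co r p+ and co+ r+ p, are the double crossovers. Comparing them with the parentals, only the p allele has switched, so p is the middle locus and the order is co – p – r.
co–p: (135 + 25)/1200 = 0.1333; p–r: (186 + 25)/1200 = 0.1758.
Expected DCO frequency = 0.1333 × 0.1758 ≈ 0.02343; observed = 25/1200 ≈ 0.02083.
Coefficient of coincidence = 0.02083/0.02343 ≈ 0.89.

0.89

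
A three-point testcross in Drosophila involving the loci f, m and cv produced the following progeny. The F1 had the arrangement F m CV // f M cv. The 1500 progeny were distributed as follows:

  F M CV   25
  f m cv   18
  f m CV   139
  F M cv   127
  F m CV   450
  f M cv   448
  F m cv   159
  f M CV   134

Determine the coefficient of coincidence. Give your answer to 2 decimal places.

The two rarest classes, F M CV and f m cv, are the double crossovers. Comparing them with the parentals, only the m allele has switched, so m is the middle locus and the order is f – m – cv.
f–m: (266 + 43)/1500 = 0.2060; m–cv: (293 + 43)/1500 = 0.2240.
Expected DCO frequency = 0.2060 × 0.2240 ≈ 0.04614; observed = 43/1500 ≈ 0.02867.
Coefficient of coincidence = 0.02867/0.04614 ≈ 0.62.

0.62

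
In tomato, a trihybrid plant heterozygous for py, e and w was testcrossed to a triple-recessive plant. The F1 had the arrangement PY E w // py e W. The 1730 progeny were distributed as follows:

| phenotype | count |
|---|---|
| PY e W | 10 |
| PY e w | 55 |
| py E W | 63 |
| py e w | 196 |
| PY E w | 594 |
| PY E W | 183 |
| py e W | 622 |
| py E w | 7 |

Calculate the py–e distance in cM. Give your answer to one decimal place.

7.8 cM

The two rarest classes, py E w and PY e W, are the double crossovers. Comparing them with the parentals, only the py allele has switched, so py is the middle locus and the order is e – py – w.
Crossovers in the e–py interval produce the single-crossover classes PY e w and py E W (55 + 63 = 118) plus the double crossovers (17).
RF(e–py) = (118 + 17) / 1730 = 135/1730 = 0.0780 → 7.8 cM.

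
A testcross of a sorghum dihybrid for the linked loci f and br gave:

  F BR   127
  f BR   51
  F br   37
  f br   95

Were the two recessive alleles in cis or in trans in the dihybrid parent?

The two most frequent classes are F BR (127) and f br (95); these are the parental (non-recombinant) types.
So the F1 carried F BR on one chromosome and f br on the other — the recessive alleles are on the same chromosome (cis / coupling).

cis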